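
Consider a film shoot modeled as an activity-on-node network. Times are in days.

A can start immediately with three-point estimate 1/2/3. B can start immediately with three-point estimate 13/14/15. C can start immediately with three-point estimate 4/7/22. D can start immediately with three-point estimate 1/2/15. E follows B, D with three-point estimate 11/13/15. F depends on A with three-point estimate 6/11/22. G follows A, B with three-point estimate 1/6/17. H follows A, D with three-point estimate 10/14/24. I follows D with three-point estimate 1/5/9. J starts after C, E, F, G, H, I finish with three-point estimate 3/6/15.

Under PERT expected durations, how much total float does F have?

13 days

te_A = (1 + 4·2 + 3)/6 = 12/6 = 2
te_B = (13 + 4·14 + 15)/6 = 84/6 = 14
te_C = (4 + 4·7 + 22)/6 = 54/6 = 9
te_D = (1 + 4·2 + 15)/6 = 24/6 = 4
te_E = (11 + 4·13 + 15)/6 = 78/6 = 13
te_F = (6 + 4·11 + 22)/6 = 72/6 = 12
te_G = (1 + 4·6 + 17)/6 = 42/6 = 7
te_H = (10 + 4·14 + 24)/6 = 90/6 = 15
te_I = (1 + 4·5 + 9)/6 = 30/6 = 5
te_J = (3 + 4·6 + 15)/6 = 42/6 = 7

Forward pass:
ES_A = 0; EF_A = 2
ES_B = 0; EF_B = 14
ES_C = 0; EF_C = 9
ES_D = 0; EF_D = 4
ES_E = max(EF_B=14, EF_D=4) = 14; EF_E = 14+13 = 27
ES_F = 2; EF_F = 2+12 = 14
ES_G = max(EF_A=2, EF_B=14) = 14; EF_G = 14+7 = 21
ES_H = max(EF_A=2, EF_D=4) = 4; EF_H = 4+15 = 19
ES_I = 4; EF_I = 4+5 = 9
ES_J = max(EF_C=9, EF_E=27, EF_F=14, EF_G=21, EF_H=19, EF_I=9) = 27; EF_J = 27+7 = 34
Expected project duration μ = 34 days. Critical path: B → E → J.

Backward pass:
LF_J = 34; LS_J = 34−7 = 27
LF_I = LS_J = 27; LS_I = 27−5 = 22
LF_H = LS_J = 27; LS_H = 27−15 = 12
LF_G = LS_J = 27; LS_G = 27−7 = 20
LF_F = LS_J = 27; LS_F = 27−12 = 15
LF_E = LS_J = 27; LS_E = 27−13 = 14
LF_D = min(LS_E=14, LS_H=12, LS_I=22) = 12; LS_D = 12−4 = 8
LF_C = LS_J = 27; LS_C = 27−9 = 18
LF_B = min(LS_E=14, LS_G=20) = 14; LS_B = 14−14 = 0
LF_A = min(LS_F=15, LS_G=20, LS_H=12) = 12; LS_A = 12−2 = 10
Slack_F = LS_F − ES_F = 15 − 2 = 13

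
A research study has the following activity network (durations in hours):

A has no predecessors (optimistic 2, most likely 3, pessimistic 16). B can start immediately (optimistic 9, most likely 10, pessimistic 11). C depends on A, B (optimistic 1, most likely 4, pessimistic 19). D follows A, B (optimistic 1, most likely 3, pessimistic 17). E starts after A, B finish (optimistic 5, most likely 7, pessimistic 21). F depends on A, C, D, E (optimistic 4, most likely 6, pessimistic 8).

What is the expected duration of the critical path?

te_A = (2 + 4·3 + 16)/6 = 30/6 = 5
te_B = (9 + 4·10 + 11)/6 = 60/6 = 10
te_C = (1 + 4·4 + 19)/6 = 36/6 = 6
te_D = (1 + 4·3 + 17)/6 = 30/6 = 5
te_E = (5 + 4·7 + 21)/6 = 54/6 = 9
te_F = (4 + 4·6 + 8)/6 = 36/6 = 6

Forward pass:
ES_A = 0; EF_A = 5
ES_B = 0; EF_B = 10
ES_C = max(EF_A=5, EF_B=10) = 10; EF_C = 10+6 = 16
ES_D = max(EF_A=5, EF_B=10) = 10; EF_D = 10+5 = 15
ES_E = max(EF_A=5, EF_B=10) = 10; EF_E = 10+9 = 19
ES_F = max(EF_A=5, EF_C=16, EF_D=15, EF_E=19) = 19; EF_F = 19+6 = 25
Expected project duration μ = 25 hours. Critical path: B → E → F.

25 hours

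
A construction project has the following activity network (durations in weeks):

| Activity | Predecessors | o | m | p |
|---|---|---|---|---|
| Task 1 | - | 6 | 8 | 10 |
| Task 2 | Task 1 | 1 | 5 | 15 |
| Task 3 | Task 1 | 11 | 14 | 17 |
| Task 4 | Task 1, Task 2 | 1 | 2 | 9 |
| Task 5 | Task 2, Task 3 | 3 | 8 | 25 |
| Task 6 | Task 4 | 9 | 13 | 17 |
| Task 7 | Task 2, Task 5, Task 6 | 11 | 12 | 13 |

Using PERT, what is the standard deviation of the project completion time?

3.87 weeks

te_Task 1 = (6 + 4·8 + 10)/6 = 48/6 = 8; σ²_Task 1 = ((10−6)/6)² = 0.444
te_Task 2 = (1 + 4·5 + 15)/6 = 36/6 = 6; σ²_Task 2 = ((15−1)/6)² = 5.444
te_Task 3 = (11 + 4·14 + 17)/6 = 84/6 = 14; σ²_Task 3 = ((17−11)/6)² = 1.000
te_Task 4 = (1 + 4·2 + 9)/6 = 18/6 = 3; σ²_Task 4 = ((9−1)/6)² = 1.778
te_Task 5 = (3 + 4·8 + 25)/6 = 60/6 = 10; σ²_Task 5 = ((25−3)/6)² = 13.444
te_Task 6 = (9 + 4·13 + 17)/6 = 78/6 = 13; σ²_Task 6 = ((17−9)/6)² = 1.778
te_Task 7 = (11 + 4·12 + 13)/6 = 72/6 = 12; σ²_Task 7 = ((13−11)/6)² = 0.111

Forward pass:
ES_Task 1 = 0; EF_Task 1 = 8
ES_Task 2 = 8; EF_Task 2 = 8+6 = 14
ES_Task 3 = 8; EF_Task 3 = 8+14 = 22
ES_Task 4 = max(EF_Task 1=8, EF_Task 2=14) = 14; EF_Task 4 = 14+3 = 17
ES_Task 5 = max(EF_Task 2=14, EF_Task 3=22) = 22; EF_Task 5 = 22+10 = 32
ES_Task 6 = 17; EF_Task 6 = 17+13 = 30
ES_Task 7 = max(EF_Task 2=14, EF_Task 5=32, EF_Task 6=30) = 32; EF_Task 7 = 32+12 = 44
Expected project duration μ = 44 weeks. Critical path: Task 1 → Task 3 → Task 5 → Task 7.

Variance along critical path = 0.444 + 1.000 + 13.444 + 0.111 = 15.000
σ = √15.000 = 3.873 weeks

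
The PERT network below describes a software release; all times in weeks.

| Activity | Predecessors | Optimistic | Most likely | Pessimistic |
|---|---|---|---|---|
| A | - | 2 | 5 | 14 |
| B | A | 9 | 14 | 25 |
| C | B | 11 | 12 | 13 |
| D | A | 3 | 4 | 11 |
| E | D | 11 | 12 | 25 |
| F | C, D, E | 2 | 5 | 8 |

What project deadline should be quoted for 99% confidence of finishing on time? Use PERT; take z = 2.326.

te_A = (2 + 4·5 + 14)/6 = 36/6 = 6; σ²_A = ((14−2)/6)² = 4.000
te_B = (9 + 4·14 + 25)/6 = 90/6 = 15; σ²_B = ((25−9)/6)² = 7.111
te_C = (11 + 4·12 + 13)/6 = 72/6 = 12; σ²_C = ((13−11)/6)² = 0.111
te_D = (3 + 4·4 + 11)/6 = 30/6 = 5; σ²_D = ((11−3)/6)² = 1.778
te_E = (11 + 4·12 + 25)/6 = 84/6 = 14; σ²_E = ((25−11)/6)² = 5.444
te_F = (2 + 4·5 + 8)/6 = 30/6 = 5; σ²_F = ((8−2)/6)² = 1.000

Forward pass:
ES_A = 0; EF_A = 6
ES_B = 6; EF_B = 6+15 = 21
ES_C = 21; EF_C = 21+12 = 33
ES_D = 6; EF_D = 6+5 = 11
ES_E = 11; EF_E = 11+14 = 25
ES_F = max(EF_C=33, EF_D=11, EF_E=25) = 33; EF_F = 33+5 = 38
Expected project duration μ = 38 weeks. Critical path: A → B → C → F.

Variance along critical path = 4.000 + 7.111 + 0.111 + 1.000 = 12.222; σ = 3.496 weeks.
D = μ + z·σ = 38 + 2.326·3.496 = 46.1 weeks

46.1 weeks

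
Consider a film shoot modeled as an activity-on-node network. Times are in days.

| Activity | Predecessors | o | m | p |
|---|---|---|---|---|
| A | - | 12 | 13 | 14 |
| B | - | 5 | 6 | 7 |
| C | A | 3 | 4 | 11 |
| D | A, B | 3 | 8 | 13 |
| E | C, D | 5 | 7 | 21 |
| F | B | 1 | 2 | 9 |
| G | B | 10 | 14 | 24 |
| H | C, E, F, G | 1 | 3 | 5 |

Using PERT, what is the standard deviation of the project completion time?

te_A = (12 + 4·13 + 14)/6 = 78/6 = 13; σ²_A = ((14−12)/6)² = 0.111
te_B = (5 + 4·6 + 7)/6 = 36/6 = 6; σ²_B = ((7−5)/6)² = 0.111
te_C = (3 + 4·4 + 11)/6 = 30/6 = 5; σ²_C = ((11−3)/6)² = 1.778
te_D = (3 + 4·8 + 13)/6 = 48/6 = 8; σ²_D = ((13−3)/6)² = 2.778
te_E = (5 + 4·7 + 21)/6 = 54/6 = 9; σ²_E = ((21−5)/6)² = 7.111
te_F = (1 + 4·2 + 9)/6 = 18/6 = 3; σ²_F = ((9−1)/6)² = 1.778
te_G = (10 + 4·14 + 24)/6 = 90/6 = 15; σ²_G = ((24−10)/6)² = 5.444
te_H = (1 + 4·3 + 5)/6 = 18/6 = 3; σ²_H = ((5−1)/6)² = 0.444

Forward pass:
ES_A = 0; EF_A = 13
ES_B = 0; EF_B = 6
ES_C = 13; EF_C = 13+5 = 18
ES_D = max(EF_A=13, EF_B=6) = 13; EF_D = 13+8 = 21
ES_E = max(EF_C=18, EF_D=21) = 21; EF_E = 21+9 = 30
ES_F = 6; EF_F = 6+3 = 9
ES_G = 6; EF_G = 6+15 = 21
ES_H = max(EF_C=18, EF_E=30, EF_F=9, EF_G=21) = 30; EF_H = 30+3 = 33
Expected project duration μ = 33 days. Critical path: A → D → E → H.

Variance along critical path = 0.111 + 2.778 + 7.111 + 0.444 = 10.444
σ = √10.444 = 3.232 days

3.23 days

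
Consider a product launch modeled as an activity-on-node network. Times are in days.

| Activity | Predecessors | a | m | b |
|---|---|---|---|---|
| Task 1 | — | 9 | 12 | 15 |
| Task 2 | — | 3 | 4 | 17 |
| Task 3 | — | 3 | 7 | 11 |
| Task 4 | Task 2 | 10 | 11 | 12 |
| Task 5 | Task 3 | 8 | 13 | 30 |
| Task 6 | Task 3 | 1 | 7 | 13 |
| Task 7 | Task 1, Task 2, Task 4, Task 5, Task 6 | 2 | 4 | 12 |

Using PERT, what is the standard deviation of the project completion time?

4.24 days

te_Task 1 = (9 + 4·12 + 15)/6 = 72/6 = 12; σ²_Task 1 = ((15−9)/6)² = 1.000
te_Task 2 = (3 + 4·4 + 17)/6 = 36/6 = 6; σ²_Task 2 = ((17−3)/6)² = 5.444
te_Task 3 = (3 + 4·7 + 11)/6 = 42/6 = 7; σ²_Task 3 = ((11−3)/6)² = 1.778
te_Task 4 = (10 + 4·11 + 12)/6 = 66/6 = 11; σ²_Task 4 = ((12−10)/6)² = 0.111
te_Task 5 = (8 + 4·13 + 30)/6 = 90/6 = 15; σ²_Task 5 = ((30−8)/6)² = 13.444
te_Task 6 = (1 + 4·7 + 13)/6 = 42/6 = 7; σ²_Task 6 = ((13−1)/6)² = 4.000
te_Task 7 = (2 + 4·4 + 12)/6 = 30/6 = 5; σ²_Task 7 = ((12−2)/6)² = 2.778

Forward pass:
ES_Task 1 = 0; EF_Task 1 = 12
ES_Task 2 = 0; EF_Task 2 = 6
ES_Task 3 = 0; EF_Task 3 = 7
ES_Task 4 = 6; EF_Task 4 = 6+11 = 17
ES_Task 5 = 7; EF_Task 5 = 7+15 = 22
ES_Task 6 = 7; EF_Task 6 = 7+7 = 14
ES_Task 7 = max(EF_Task 1=12, EF_Task 2=6, EF_Task 4=17, EF_Task 5=22, EF_Task 6=14) = 22; EF_Task 7 = 22+5 = 27
Expected project duration μ = 27 days. Critical path: Task 3 → Task 5 → Task 7.

Variance along critical path = 1.778 + 13.444 + 2.778 = 18.000
σ = √18.000 = 4.243 days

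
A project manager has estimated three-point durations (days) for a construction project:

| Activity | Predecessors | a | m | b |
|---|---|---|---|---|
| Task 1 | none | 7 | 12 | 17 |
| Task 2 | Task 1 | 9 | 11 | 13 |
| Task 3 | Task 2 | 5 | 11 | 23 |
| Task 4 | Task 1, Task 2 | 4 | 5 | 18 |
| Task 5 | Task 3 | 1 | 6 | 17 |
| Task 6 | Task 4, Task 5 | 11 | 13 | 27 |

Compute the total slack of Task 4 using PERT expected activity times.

te_Task 1 = (7 + 4·12 + 17)/6 = 72/6 = 12
te_Task 2 = (9 + 4·11 + 13)/6 = 66/6 = 11
te_Task 3 = (5 + 4·11 + 23)/6 = 72/6 = 12
te_Task 4 = (4 + 4·5 + 18)/6 = 42/6 = 7
te_Task 5 = (1 + 4·6 + 17)/6 = 42/6 = 7
te_Task 6 = (11 + 4·13 + 27)/6 = 90/6 = 15

Forward pass:
ES_Task 1 = 0; EF_Task 1 = 12
ES_Task 2 = 12; EF_Task 2 = 12+11 = 23
ES_Task 3 = 23; EF_Task 3 = 23+12 = 35
ES_Task 4 = max(EF_Task 1=12, EF_Task 2=23) = 23; EF_Task 4 = 23+7 = 30
ES_Task 5 = 35; EF_Task 5 = 35+7 = 42
ES_Task 6 = max(EF_Task 4=30, EF_Task 5=42) = 42; EF_Task 6 = 42+15 = 57
Expected project duration μ = 57 days. Critical path: Task 1 → Task 2 → Task 3 → Task 5 → Task 6.

Backward pass:
LF_Task 6 = 57; LS_Task 6 = 57−15 = 42
LF_Task 5 = LS_Task 6 = 42; LS_Task 5 = 42−7 = 35
LF_Task 4 = LS_Task 6 = 42; LS_Task 4 = 42−7 = 35
LF_Task 3 = LS_Task 5 = 35; LS_Task 3 = 35−12 = 23
LF_Task 2 = min(LS_Task 3=23, LS_Task 4=35) = 23; LS_Task 2 = 23−11 = 12
LF_Task 1 = min(LS_Task 2=12, LS_Task 4=35) = 12; LS_Task 1 = 12−12 = 0
Slack_Task 4 = LS_Task 4 − ES_Task 4 = 35 − 23 = 12

12 days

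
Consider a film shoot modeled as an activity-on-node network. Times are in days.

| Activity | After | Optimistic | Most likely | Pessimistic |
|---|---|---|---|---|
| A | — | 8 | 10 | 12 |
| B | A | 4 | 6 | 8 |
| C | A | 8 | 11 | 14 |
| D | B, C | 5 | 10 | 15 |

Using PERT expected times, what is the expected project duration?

31 days

te_A = (8 + 4·10 + 12)/6 = 60/6 = 10
te_B = (4 + 4·6 + 8)/6 = 36/6 = 6
te_C = (8 + 4·11 + 14)/6 = 66/6 = 11
te_D = (5 + 4·10 + 15)/6 = 60/6 = 10

Forward pass:
ES_A = 0; EF_A = 10
ES_B = 10; EF_B = 10+6 = 16
ES_C = 10; EF_C = 10+11 = 21
ES_D = max(EF_B=16, EF_C=21) = 21; EF_D = 21+10 = 31
Expected project duration μ = 31 days. Critical path: A → C → D.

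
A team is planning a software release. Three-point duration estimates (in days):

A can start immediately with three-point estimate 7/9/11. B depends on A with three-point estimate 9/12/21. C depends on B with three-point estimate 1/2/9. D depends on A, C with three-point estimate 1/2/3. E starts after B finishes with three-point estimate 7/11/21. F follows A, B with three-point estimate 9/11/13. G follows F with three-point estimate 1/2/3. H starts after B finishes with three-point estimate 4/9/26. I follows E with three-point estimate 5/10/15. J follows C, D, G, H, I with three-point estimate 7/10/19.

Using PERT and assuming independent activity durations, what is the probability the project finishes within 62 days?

0.957

te_A = (7 + 4·9 + 11)/6 = 54/6 = 9; σ²_A = ((11−7)/6)² = 0.444
te_B = (9 + 4·12 + 21)/6 = 78/6 = 13; σ²_B = ((21−9)/6)² = 4.000
te_C = (1 + 4·2 + 9)/6 = 18/6 = 3; σ²_C = ((9−1)/6)² = 1.778
te_D = (1 + 4·2 + 3)/6 = 12/6 = 2; σ²_D = ((3−1)/6)² = 0.111
te_E = (7 + 4·11 + 21)/6 = 72/6 = 12; σ²_E = ((21−7)/6)² = 5.444
te_F = (9 + 4·11 + 13)/6 = 66/6 = 11; σ²_F = ((13−9)/6)² = 0.444
te_G = (1 + 4·2 + 3)/6 = 12/6 = 2; σ²_G = ((3−1)/6)² = 0.111
te_H = (4 + 4·9 + 26)/6 = 66/6 = 11; σ²_H = ((26−4)/6)² = 13.444
te_I = (5 + 4·10 + 15)/6 = 60/6 = 10; σ²_I = ((15−5)/6)² = 2.778
te_J = (7 + 4·10 + 19)/6 = 66/6 = 11; σ²_J = ((19−7)/6)² = 4.000

Forward pass:
ES_A = 0; EF_A = 9
ES_B = 9; EF_B = 9+13 = 22
ES_C = 22; EF_C = 22+3 = 25
ES_D = max(EF_A=9, EF_C=25) = 25; EF_D = 25+2 = 27
ES_E = 22; EF_E = 22+12 = 34
ES_F = max(EF_A=9, EF_B=22) = 22; EF_F = 22+11 = 33
ES_G = 33; EF_G = 33+2 = 35
ES_H = 22; EF_H = 22+11 = 33
ES_I = 34; EF_I = 34+10 = 44
ES_J = max(EF_C=25, EF_D=27, EF_G=35, EF_H=33, EF_I=44) = 44; EF_J = 44+11 = 55
Expected project duration μ = 55 days. Critical path: A → B → E → I → J.

Variance along critical path = 0.444 + 4.000 + 5.444 + 2.778 + 4.000 = 16.667; σ = √16.667 = 4.082 days.
Z = (62 − 55) / 4.082 = 1.715
P(T ≤ 62) = Φ(1.715) ≈ 0.957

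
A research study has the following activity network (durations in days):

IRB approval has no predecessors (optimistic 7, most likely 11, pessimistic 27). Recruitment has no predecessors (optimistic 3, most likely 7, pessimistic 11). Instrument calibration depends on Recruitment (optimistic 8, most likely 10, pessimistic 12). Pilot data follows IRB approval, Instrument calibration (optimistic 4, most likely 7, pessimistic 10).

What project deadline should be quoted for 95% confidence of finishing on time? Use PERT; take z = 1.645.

27.0 days

te_IRB approval = (7 + 4·11 + 27)/6 = 78/6 = 13; σ²_IRB approval = ((27−7)/6)² = 11.111
te_Recruitment = (3 + 4·7 + 11)/6 = 42/6 = 7; σ²_Recruitment = ((11−3)/6)² = 1.778
te_Instrument calibration = (8 + 4·10 + 12)/6 = 60/6 = 10; σ²_Instrument calibration = ((12−8)/6)² = 0.444
te_Pilot data = (4 + 4·7 + 10)/6 = 42/6 = 7; σ²_Pilot data = ((10−4)/6)² = 1.000

Forward pass:
ES_IRB approval = 0; EF_IRB approval = 13
ES_Recruitment = 0; EF_Recruitment = 7
ES_Instrument calibration = 7; EF_Instrument calibration = 7+10 = 17
ES_Pilot data = max(EF_IRB approval=13, EF_Instrument calibration=17) = 17; EF_Pilot data = 17+7 = 24
Expected project duration μ = 24 days. Critical path: Recruitment → Instrument calibration → Pilot data.

Variance along critical path = 1.778 + 0.444 + 1.000 = 3.222; σ = 1.795 days.
D = μ + z·σ = 24 + 1.645·1.795 = 27.0 days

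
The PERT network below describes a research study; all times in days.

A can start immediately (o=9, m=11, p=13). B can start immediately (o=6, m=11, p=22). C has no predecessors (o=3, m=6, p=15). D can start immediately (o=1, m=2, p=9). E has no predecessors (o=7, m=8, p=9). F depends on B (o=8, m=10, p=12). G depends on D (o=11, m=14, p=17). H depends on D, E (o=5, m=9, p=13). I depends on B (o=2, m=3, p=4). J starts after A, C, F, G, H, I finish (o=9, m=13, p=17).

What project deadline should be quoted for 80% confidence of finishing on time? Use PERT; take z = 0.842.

te_A = (9 + 4·11 + 13)/6 = 66/6 = 11; σ²_A = ((13−9)/6)² = 0.444
te_B = (6 + 4·11 + 22)/6 = 72/6 = 12; σ²_B = ((22−6)/6)² = 7.111
te_C = (3 + 4·6 + 15)/6 = 42/6 = 7; σ²_C = ((15−3)/6)² = 4.000
te_D = (1 + 4·2 + 9)/6 = 18/6 = 3; σ²_D = ((9−1)/6)² = 1.778
te_E = (7 + 4·8 + 9)/6 = 48/6 = 8; σ²_E = ((9−7)/6)² = 0.111
te_F = (8 + 4·10 + 12)/6 = 60/6 = 10; σ²_F = ((12−8)/6)² = 0.444
te_G = (11 + 4·14 + 17)/6 = 84/6 = 14; σ²_G = ((17−11)/6)² = 1.000
te_H = (5 + 4·9 + 13)/6 = 54/6 = 9; σ²_H = ((13−5)/6)² = 1.778
te_I = (2 + 4·3 + 4)/6 = 18/6 = 3; σ²_I = ((4−2)/6)² = 0.111
te_J = (9 + 4·13 + 17)/6 = 78/6 = 13; σ²_J = ((17−9)/6)² = 1.778

Forward pass:
ES_A = 0; EF_A = 11
ES_B = 0; EF_B = 12
ES_C = 0; EF_C = 7
ES_D = 0; EF_D = 3
ES_E = 0; EF_E = 8
ES_F = 12; EF_F = 12+10 = 22
ES_G = 3; EF_G = 3+14 = 17
ES_H = max(EF_D=3, EF_E=8) = 8; EF_H = 8+9 = 17
ES_I = 12; EF_I = 12+3 = 15
ES_J = max(EF_A=11, EF_C=7, EF_F=22, EF_G=17, EF_H=17, EF_I=15) = 22; EF_J = 22+13 = 35
Expected project duration μ = 35 days. Critical path: B → F → J.

Variance along critical path = 7.111 + 0.444 + 1.778 = 9.333; σ = 3.055 days.
D = μ + z·σ = 35 + 0.842·3.055 = 37.6 days

37.6 days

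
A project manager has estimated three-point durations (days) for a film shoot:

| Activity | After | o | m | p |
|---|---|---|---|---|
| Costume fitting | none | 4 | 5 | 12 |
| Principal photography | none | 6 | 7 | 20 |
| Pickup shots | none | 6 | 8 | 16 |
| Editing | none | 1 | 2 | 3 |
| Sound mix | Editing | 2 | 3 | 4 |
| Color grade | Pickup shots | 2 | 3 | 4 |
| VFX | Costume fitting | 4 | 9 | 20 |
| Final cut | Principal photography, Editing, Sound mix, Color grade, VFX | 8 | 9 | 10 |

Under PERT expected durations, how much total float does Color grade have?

4 days

te_Costume fitting = (4 + 4·5 + 12)/6 = 36/6 = 6
te_Principal photography = (6 + 4·7 + 20)/6 = 54/6 = 9
te_Pickup shots = (6 + 4·8 + 16)/6 = 54/6 = 9
te_Editing = (1 + 4·2 + 3)/6 = 12/6 = 2
te_Sound mix = (2 + 4·3 + 4)/6 = 18/6 = 3
te_Color grade = (2 + 4·3 + 4)/6 = 18/6 = 3
te_VFX = (4 + 4·9 + 20)/6 = 60/6 = 10
te_Final cut = (8 + 4·9 + 10)/6 = 54/6 = 9

Forward pass:
ES_Costume fitting = 0; EF_Costume fitting = 6
ES_Principal photography = 0; EF_Principal photography = 9
ES_Pickup shots = 0; EF_Pickup shots = 9
ES_Editing = 0; EF_Editing = 2
ES_Sound mix = 2; EF_Sound mix = 2+3 = 5
ES_Color grade = 9; EF_Color grade = 9+3 = 12
ES_VFX = 6; EF_VFX = 6+10 = 16
ES_Final cut = max(EF_Principal photography=9, EF_Editing=2, EF_Sound mix=5, EF_Color grade=12, EF_VFX=16) = 16; EF_Final cut = 16+9 = 25
Expected project duration μ = 25 days. Critical path: Costume fitting → VFX → Final cut.

Backward pass:
LF_Final cut = 25; LS_Final cut = 25−9 = 16
LF_VFX = LS_Final cut = 16; LS_VFX = 16−10 = 6
LF_Color grade = LS_Final cut = 16; LS_Color grade = 16−3 = 13
LF_Sound mix = LS_Final cut = 16; LS_Sound mix = 16−3 = 13
LF_Editing = min(LS_Sound mix=13, LS_Final cut=16) = 13; LS_Editing = 13−2 = 11
LF_Pickup shots = LS_Color grade = 13; LS_Pickup shots = 13−9 = 4
LF_Principal photography = LS_Final cut = 16; LS_Principal photography = 16−9 = 7
LF_Costume fitting = LS_VFX = 6; LS_Costume fitting = 6−6 = 0
Slack_Color grade = LS_Color grade − ES_Color grade = 13 − 9 = 4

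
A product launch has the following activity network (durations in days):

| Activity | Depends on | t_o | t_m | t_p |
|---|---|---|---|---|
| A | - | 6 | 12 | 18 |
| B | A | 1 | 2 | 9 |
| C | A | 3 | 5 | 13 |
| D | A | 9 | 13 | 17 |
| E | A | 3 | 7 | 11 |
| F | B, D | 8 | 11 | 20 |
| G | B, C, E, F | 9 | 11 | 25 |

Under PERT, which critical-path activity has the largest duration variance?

G

te_A = (6 + 4·12 + 18)/6 = 72/6 = 12; σ²_A = ((18−6)/6)² = 4.000
te_B = (1 + 4·2 + 9)/6 = 18/6 = 3; σ²_B = ((9−1)/6)² = 1.778
te_C = (3 + 4·5 + 13)/6 = 36/6 = 6; σ²_C = ((13−3)/6)² = 2.778
te_D = (9 + 4·13 + 17)/6 = 78/6 = 13; σ²_D = ((17−9)/6)² = 1.778
te_E = (3 + 4·7 + 11)/6 = 42/6 = 7; σ²_E = ((11−3)/6)² = 1.778
te_F = (8 + 4·11 + 20)/6 = 72/6 = 12; σ²_F = ((20−8)/6)² = 4.000
te_G = (9 + 4·11 + 25)/6 = 78/6 = 13; σ²_G = ((25−9)/6)² = 7.111

Forward pass:
ES_A = 0; EF_A = 12
ES_B = 12; EF_B = 12+3 = 15
ES_C = 12; EF_C = 12+6 = 18
ES_D = 12; EF_D = 12+13 = 25
ES_E = 12; EF_E = 12+7 = 19
ES_F = max(EF_B=15, EF_D=25) = 25; EF_F = 25+12 = 37
ES_G = max(EF_B=15, EF_C=18, EF_E=19, EF_F=37) = 37; EF_G = 37+13 = 50
Expected project duration μ = 50 days. Critical path: A → D → F → G.

Variances on critical path: σ²_A=4.000, σ²_D=1.778, σ²_F=4.000, σ²_G=7.111.
Largest is σ²_G = 7.111.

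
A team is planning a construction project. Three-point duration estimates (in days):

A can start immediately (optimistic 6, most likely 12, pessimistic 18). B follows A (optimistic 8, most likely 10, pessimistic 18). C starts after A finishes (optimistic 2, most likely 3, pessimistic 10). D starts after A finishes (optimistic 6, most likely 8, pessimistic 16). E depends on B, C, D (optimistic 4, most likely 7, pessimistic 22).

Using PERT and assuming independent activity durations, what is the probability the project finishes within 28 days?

0.157

te_A = (6 + 4·12 + 18)/6 = 72/6 = 12; σ²_A = ((18−6)/6)² = 4.000
te_B = (8 + 4·10 + 18)/6 = 66/6 = 11; σ²_B = ((18−8)/6)² = 2.778
te_C = (2 + 4·3 + 10)/6 = 24/6 = 4; σ²_C = ((10−2)/6)² = 1.778
te_D = (6 + 4·8 + 16)/6 = 54/6 = 9; σ²_D = ((16−6)/6)² = 2.778
te_E = (4 + 4·7 + 22)/6 = 54/6 = 9; σ²_E = ((22−4)/6)² = 9.000

Forward pass:
ES_A = 0; EF_A = 12
ES_B = 12; EF_B = 12+11 = 23
ES_C = 12; EF_C = 12+4 = 16
ES_D = 12; EF_D = 12+9 = 21
ES_E = max(EF_B=23, EF_C=16, EF_D=21) = 23; EF_E = 23+9 = 32
Expected project duration μ = 32 days. Critical path: A → B → E.

Variance along critical path = 4.000 + 2.778 + 9.000 = 15.778; σ = √15.778 = 3.972 days.
Z = (28 − 32) / 3.972 = -1.007
P(T ≤ 28) = Φ(-1.007) ≈ 0.157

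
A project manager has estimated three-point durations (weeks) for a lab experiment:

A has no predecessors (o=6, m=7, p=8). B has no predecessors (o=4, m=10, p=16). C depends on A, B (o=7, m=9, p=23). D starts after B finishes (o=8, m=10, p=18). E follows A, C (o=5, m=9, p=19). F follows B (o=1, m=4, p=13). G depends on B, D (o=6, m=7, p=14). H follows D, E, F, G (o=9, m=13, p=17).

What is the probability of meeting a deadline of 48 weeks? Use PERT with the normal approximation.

te_A = (6 + 4·7 + 8)/6 = 42/6 = 7; σ²_A = ((8−6)/6)² = 0.111
te_B = (4 + 4·10 + 16)/6 = 60/6 = 10; σ²_B = ((16−4)/6)² = 4.000
te_C = (7 + 4·9 + 23)/6 = 66/6 = 11; σ²_C = ((23−7)/6)² = 7.111
te_D = (8 + 4·10 + 18)/6 = 66/6 = 11; σ²_D = ((18−8)/6)² = 2.778
te_E = (5 + 4·9 + 19)/6 = 60/6 = 10; σ²_E = ((19−5)/6)² = 5.444
te_F = (1 + 4·4 + 13)/6 = 30/6 = 5; σ²_F = ((13−1)/6)² = 4.000
te_G = (6 + 4·7 + 14)/6 = 48/6 = 8; σ²_G = ((14−6)/6)² = 1.778
te_H = (9 + 4·13 + 17)/6 = 78/6 = 13; σ²_H = ((17−9)/6)² = 1.778

Forward pass:
ES_A = 0; EF_A = 7
ES_B = 0; EF_B = 10
ES_C = max(EF_A=7, EF_B=10) = 10; EF_C = 10+11 = 21
ES_D = 10; EF_D = 10+11 = 21
ES_E = max(EF_A=7, EF_C=21) = 21; EF_E = 21+10 = 31
ES_F = 10; EF_F = 10+5 = 15
ES_G = max(EF_B=10, EF_D=21) = 21; EF_G = 21+8 = 29
ES_H = max(EF_D=21, EF_E=31, EF_F=15, EF_G=29) = 31; EF_H = 31+13 = 44
Expected project duration μ = 44 weeks. Critical path: B → C → E → H.

Variance along critical path = 4.000 + 7.111 + 5.444 + 1.778 = 18.333; σ = √18.333 = 4.282 weeks.
Z = (48 − 44) / 4.282 = 0.934
P(T ≤ 48) = Φ(0.934) ≈ 0.825

0.825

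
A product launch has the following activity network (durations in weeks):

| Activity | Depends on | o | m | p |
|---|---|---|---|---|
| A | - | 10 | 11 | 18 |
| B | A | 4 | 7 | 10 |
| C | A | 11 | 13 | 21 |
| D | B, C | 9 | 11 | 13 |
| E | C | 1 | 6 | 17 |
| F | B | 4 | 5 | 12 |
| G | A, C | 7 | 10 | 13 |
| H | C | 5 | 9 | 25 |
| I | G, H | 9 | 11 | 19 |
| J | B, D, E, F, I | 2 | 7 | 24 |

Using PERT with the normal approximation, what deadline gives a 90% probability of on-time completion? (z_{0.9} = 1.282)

65.2 weeks

te_A = (10 + 4·11 + 18)/6 = 72/6 = 12; σ²_A = ((18−10)/6)² = 1.778
te_B = (4 + 4·7 + 10)/6 = 42/6 = 7; σ²_B = ((10−4)/6)² = 1.000
te_C = (11 + 4·13 + 21)/6 = 84/6 = 14; σ²_C = ((21−11)/6)² = 2.778
te_D = (9 + 4·11 + 13)/6 = 66/6 = 11; σ²_D = ((13−9)/6)² = 0.444
te_E = (1 + 4·6 + 17)/6 = 42/6 = 7; σ²_E = ((17−1)/6)² = 7.111
te_F = (4 + 4·5 + 12)/6 = 36/6 = 6; σ²_F = ((12−4)/6)² = 1.778
te_G = (7 + 4·10 + 13)/6 = 60/6 = 10; σ²_G = ((13−7)/6)² = 1.000
te_H = (5 + 4·9 + 25)/6 = 66/6 = 11; σ²_H = ((25−5)/6)² = 11.111
te_I = (9 + 4·11 + 19)/6 = 72/6 = 12; σ²_I = ((19−9)/6)² = 2.778
te_J = (2 + 4·7 + 24)/6 = 54/6 = 9; σ²_J = ((24−2)/6)² = 13.444

Forward pass:
ES_A = 0; EF_A = 12
ES_B = 12; EF_B = 12+7 = 19
ES_C = 12; EF_C = 12+14 = 26
ES_D = max(EF_B=19, EF_C=26) = 26; EF_D = 26+11 = 37
ES_E = 26; EF_E = 26+7 = 33
ES_F = 19; EF_F = 19+6 = 25
ES_G = max(EF_A=12, EF_C=26) = 26; EF_G = 26+10 = 36
ES_H = 26; EF_H = 26+11 = 37
ES_I = max(EF_G=36, EF_H=37) = 37; EF_I = 37+12 = 49
ES_J = max(EF_B=19, EF_D=37, EF_E=33, EF_F=25, EF_I=49) = 49; EF_J = 49+9 = 58
Expected project duration μ = 58 weeks. Critical path: A → C → H → I → J.

Variance along critical path = 1.778 + 2.778 + 11.111 + 2.778 + 13.444 = 31.889; σ = 5.647 weeks.
D = μ + z·σ = 58 + 1.282·5.647 = 65.2 weeks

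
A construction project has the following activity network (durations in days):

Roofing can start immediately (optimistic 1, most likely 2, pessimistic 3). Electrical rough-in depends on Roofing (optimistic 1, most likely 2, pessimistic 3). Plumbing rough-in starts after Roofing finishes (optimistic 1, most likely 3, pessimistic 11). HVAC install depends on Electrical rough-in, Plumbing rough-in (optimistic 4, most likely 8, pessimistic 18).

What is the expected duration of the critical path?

15 days

te_Roofing = (1 + 4·2 + 3)/6 = 12/6 = 2
te_Electrical rough-in = (1 + 4·2 + 3)/6 = 12/6 = 2
te_Plumbing rough-in = (1 + 4·3 + 11)/6 = 24/6 = 4
te_HVAC install = (4 + 4·8 + 18)/6 = 54/6 = 9

Forward pass:
ES_Roofing = 0; EF_Roofing = 2
ES_Electrical rough-in = 2; EF_Electrical rough-in = 2+2 = 4
ES_Plumbing rough-in = 2; EF_Plumbing rough-in = 2+4 = 6
ES_HVAC install = max(EF_Electrical rough-in=4, EF_Plumbing rough-in=6) = 6; EF_HVAC install = 6+9 = 15
Expected project duration μ = 15 days. Critical path: Roofing → Plumbing rough-in → HVAC install.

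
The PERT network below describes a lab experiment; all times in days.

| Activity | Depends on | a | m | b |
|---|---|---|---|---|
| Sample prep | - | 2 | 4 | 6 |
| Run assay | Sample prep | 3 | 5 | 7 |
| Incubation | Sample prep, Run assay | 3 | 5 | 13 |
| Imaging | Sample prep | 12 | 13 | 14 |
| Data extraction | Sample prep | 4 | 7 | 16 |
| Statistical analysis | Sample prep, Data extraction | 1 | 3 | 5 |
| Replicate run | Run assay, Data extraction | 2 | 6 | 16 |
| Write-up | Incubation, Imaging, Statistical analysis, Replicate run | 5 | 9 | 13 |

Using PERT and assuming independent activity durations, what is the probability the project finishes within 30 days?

te_Sample prep = (2 + 4·4 + 6)/6 = 24/6 = 4; σ²_Sample prep = ((6−2)/6)² = 0.444
te_Run assay = (3 + 4·5 + 7)/6 = 30/6 = 5; σ²_Run assay = ((7−3)/6)² = 0.444
te_Incubation = (3 + 4·5 + 13)/6 = 36/6 = 6; σ²_Incubation = ((13−3)/6)² = 2.778
te_Imaging = (12 + 4·13 + 14)/6 = 78/6 = 13; σ²_Imaging = ((14−12)/6)² = 0.111
te_Data extraction = (4 + 4·7 + 16)/6 = 48/6 = 8; σ²_Data extraction = ((16−4)/6)² = 4.000
te_Statistical analysis = (1 + 4·3 + 5)/6 = 18/6 = 3; σ²_Statistical analysis = ((5−1)/6)² = 0.444
te_Replicate run = (2 + 4·6 + 16)/6 = 42/6 = 7; σ²_Replicate run = ((16−2)/6)² = 5.444
te_Write-up = (5 + 4·9 + 13)/6 = 54/6 = 9; σ²_Write-up = ((13−5)/6)² = 1.778

Forward pass:
ES_Sample prep = 0; EF_Sample prep = 4
ES_Run assay = 4; EF_Run assay = 4+5 = 9
ES_Incubation = max(EF_Sample prep=4, EF_Run assay=9) = 9; EF_Incubation = 9+6 = 15
ES_Imaging = 4; EF_Imaging = 4+13 = 17
ES_Data extraction = 4; EF_Data extraction = 4+8 = 12
ES_Statistical analysis = max(EF_Sample prep=4, EF_Data extraction=12) = 12; EF_Statistical analysis = 12+3 = 15
ES_Replicate run = max(EF_Run assay=9, EF_Data extraction=12) = 12; EF_Replicate run = 12+7 = 19
ES_Write-up = max(EF_Incubation=15, EF_Imaging=17, EF_Statistical analysis=15, EF_Replicate run=19) = 19; EF_Write-up = 19+9 = 28
Expected project duration μ = 28 days. Critical path: Sample prep → Data extraction → Replicate run → Write-up.

Variance along critical path = 0.444 + 4.000 + 5.444 + 1.778 = 11.667; σ = √11.667 = 3.416 days.
Z = (30 − 28) / 3.416 = 0.586
P(T ≤ 30) = Φ(0.586) ≈ 0.721

0.721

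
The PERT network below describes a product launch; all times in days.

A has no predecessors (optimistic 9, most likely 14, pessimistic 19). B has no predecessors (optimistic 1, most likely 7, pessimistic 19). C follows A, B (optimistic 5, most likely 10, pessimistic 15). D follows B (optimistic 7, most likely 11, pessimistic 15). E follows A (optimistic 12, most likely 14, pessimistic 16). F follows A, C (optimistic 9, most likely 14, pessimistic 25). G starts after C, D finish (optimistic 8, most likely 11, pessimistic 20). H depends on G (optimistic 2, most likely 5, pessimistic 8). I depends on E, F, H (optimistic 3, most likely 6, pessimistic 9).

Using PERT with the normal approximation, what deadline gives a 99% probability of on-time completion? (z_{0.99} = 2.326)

54.9 days

te_A = (9 + 4·14 + 19)/6 = 84/6 = 14; σ²_A = ((19−9)/6)² = 2.778
te_B = (1 + 4·7 + 19)/6 = 48/6 = 8; σ²_B = ((19−1)/6)² = 9.000
te_C = (5 + 4·10 + 15)/6 = 60/6 = 10; σ²_C = ((15−5)/6)² = 2.778
te_D = (7 + 4·11 + 15)/6 = 66/6 = 11; σ²_D = ((15−7)/6)² = 1.778
te_E = (12 + 4·14 + 16)/6 = 84/6 = 14; σ²_E = ((16−12)/6)² = 0.444
te_F = (9 + 4·14 + 25)/6 = 90/6 = 15; σ²_F = ((25−9)/6)² = 7.111
te_G = (8 + 4·11 + 20)/6 = 72/6 = 12; σ²_G = ((20−8)/6)² = 4.000
te_H = (2 + 4·5 + 8)/6 = 30/6 = 5; σ²_H = ((8−2)/6)² = 1.000
te_I = (3 + 4·6 + 9)/6 = 36/6 = 6; σ²_I = ((9−3)/6)² = 1.000

Forward pass:
ES_A = 0; EF_A = 14
ES_B = 0; EF_B = 8
ES_C = max(EF_A=14, EF_B=8) = 14; EF_C = 14+10 = 24
ES_D = 8; EF_D = 8+11 = 19
ES_E = 14; EF_E = 14+14 = 28
ES_F = max(EF_A=14, EF_C=24) = 24; EF_F = 24+15 = 39
ES_G = max(EF_C=24, EF_D=19) = 24; EF_G = 24+12 = 36
ES_H = 36; EF_H = 36+5 = 41
ES_I = max(EF_E=28, EF_F=39, EF_H=41) = 41; EF_I = 41+6 = 47
Expected project duration μ = 47 days. Critical path: A → C → G → H → I.

Variance along critical path = 2.778 + 2.778 + 4.000 + 1.000 + 1.000 = 11.556; σ = 3.399 days.
D = μ + z·σ = 47 + 2.326·3.399 = 54.9 days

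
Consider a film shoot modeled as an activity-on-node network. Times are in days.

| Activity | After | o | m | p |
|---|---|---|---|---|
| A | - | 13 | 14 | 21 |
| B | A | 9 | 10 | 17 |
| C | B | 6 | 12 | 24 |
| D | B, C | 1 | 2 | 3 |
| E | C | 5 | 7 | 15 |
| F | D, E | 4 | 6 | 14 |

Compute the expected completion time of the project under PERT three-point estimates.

te_A = (13 + 4·14 + 21)/6 = 90/6 = 15
te_B = (9 + 4·10 + 17)/6 = 66/6 = 11
te_C = (6 + 4·12 + 24)/6 = 78/6 = 13
te_D = (1 + 4·2 + 3)/6 = 12/6 = 2
te_E = (5 + 4·7 + 15)/6 = 48/6 = 8
te_F = (4 + 4·6 + 14)/6 = 42/6 = 7

Forward pass:
ES_A = 0; EF_A = 15
ES_B = 15; EF_B = 15+11 = 26
ES_C = 26; EF_C = 26+13 = 39
ES_D = max(EF_B=26, EF_C=39) = 39; EF_D = 39+2 = 41
ES_E = 39; EF_E = 39+8 = 47
ES_F = max(EF_D=41, EF_E=47) = 47; EF_F = 47+7 = 54
Expected project duration μ = 54 days. Critical path: A → B → C → E → F.

54 days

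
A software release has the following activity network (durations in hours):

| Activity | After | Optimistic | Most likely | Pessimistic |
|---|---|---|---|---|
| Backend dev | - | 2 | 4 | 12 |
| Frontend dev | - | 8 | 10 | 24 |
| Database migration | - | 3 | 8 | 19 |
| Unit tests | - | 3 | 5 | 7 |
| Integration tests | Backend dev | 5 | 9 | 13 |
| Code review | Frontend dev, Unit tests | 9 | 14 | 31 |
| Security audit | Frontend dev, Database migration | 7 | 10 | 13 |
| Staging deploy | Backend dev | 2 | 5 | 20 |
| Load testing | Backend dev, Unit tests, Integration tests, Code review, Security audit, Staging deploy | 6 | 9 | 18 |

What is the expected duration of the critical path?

te_Backend dev = (2 + 4·4 + 12)/6 = 30/6 = 5
te_Frontend dev = (8 + 4·10 + 24)/6 = 72/6 = 12
te_Database migration = (3 + 4·8 + 19)/6 = 54/6 = 9
te_Unit tests = (3 + 4·5 + 7)/6 = 30/6 = 5
te_Integration tests = (5 + 4·9 + 13)/6 = 54/6 = 9
te_Code review = (9 + 4·14 + 31)/6 = 96/6 = 16
te_Security audit = (7 + 4·10 + 13)/6 = 60/6 = 10
te_Staging deploy = (2 + 4·5 + 20)/6 = 42/6 = 7
te_Load testing = (6 + 4·9 + 18)/6 = 60/6 = 10

Forward pass:
ES_Backend dev = 0; EF_Backend dev = 5
ES_Frontend dev = 0; EF_Frontend dev = 12
ES_Database migration = 0; EF_Database migration = 9
ES_Unit tests = 0; EF_Unit tests = 5
ES_Integration tests = 5; EF_Integration tests = 5+9 = 14
ES_Code review = max(EF_Frontend dev=12, EF_Unit tests=5) = 12; EF_Code review = 12+16 = 28
ES_Security audit = max(EF_Frontend dev=12, EF_Database migration=9) = 12; EF_Security audit = 12+10 = 22
ES_Staging deploy = 5; EF_Staging deploy = 5+7 = 12
ES_Load testing = max(EF_Backend dev=5, EF_Unit tests=5, EF_Integration tests=14, EF_Code review=28, EF_Security audit=22, EF_Staging deploy=12) = 28; EF_Load testing = 28+10 = 38
Expected project duration μ = 38 hours. Critical path: Frontend dev → Code review → Load testing.

38 hours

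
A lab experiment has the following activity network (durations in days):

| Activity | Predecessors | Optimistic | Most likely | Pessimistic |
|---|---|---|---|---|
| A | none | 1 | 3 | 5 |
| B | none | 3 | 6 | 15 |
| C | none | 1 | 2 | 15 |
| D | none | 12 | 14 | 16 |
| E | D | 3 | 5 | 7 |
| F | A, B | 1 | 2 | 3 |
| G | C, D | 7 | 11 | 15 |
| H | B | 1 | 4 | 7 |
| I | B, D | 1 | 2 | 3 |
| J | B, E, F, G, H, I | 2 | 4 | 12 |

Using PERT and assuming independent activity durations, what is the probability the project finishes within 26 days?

0.037

te_A = (1 + 4·3 + 5)/6 = 18/6 = 3; σ²_A = ((5−1)/6)² = 0.444
te_B = (3 + 4·6 + 15)/6 = 42/6 = 7; σ²_B = ((15−3)/6)² = 4.000
te_C = (1 + 4·2 + 15)/6 = 24/6 = 4; σ²_C = ((15−1)/6)² = 5.444
te_D = (12 + 4·14 + 16)/6 = 84/6 = 14; σ²_D = ((16−12)/6)² = 0.444
te_E = (3 + 4·5 + 7)/6 = 30/6 = 5; σ²_E = ((7−3)/6)² = 0.444
te_F = (1 + 4·2 + 3)/6 = 12/6 = 2; σ²_F = ((3−1)/6)² = 0.111
te_G = (7 + 4·11 + 15)/6 = 66/6 = 11; σ²_G = ((15−7)/6)² = 1.778
te_H = (1 + 4·4 + 7)/6 = 24/6 = 4; σ²_H = ((7−1)/6)² = 1.000
te_I = (1 + 4·2 + 3)/6 = 12/6 = 2; σ²_I = ((3−1)/6)² = 0.111
te_J = (2 + 4·4 + 12)/6 = 30/6 = 5; σ²_J = ((12−2)/6)² = 2.778

Forward pass:
ES_A = 0; EF_A = 3
ES_B = 0; EF_B = 7
ES_C = 0; EF_C = 4
ES_D = 0; EF_D = 14
ES_E = 14; EF_E = 14+5 = 19
ES_F = max(EF_A=3, EF_B=7) = 7; EF_F = 7+2 = 9
ES_G = max(EF_C=4, EF_D=14) = 14; EF_G = 14+11 = 25
ES_H = 7; EF_H = 7+4 = 11
ES_I = max(EF_B=7, EF_D=14) = 14; EF_I = 14+2 = 16
ES_J = max(EF_B=7, EF_E=19, EF_F=9, EF_G=25, EF_H=11, EF_I=16) = 25; EF_J = 25+5 = 30
Expected project duration μ = 30 days. Critical path: D → G → J.

Variance along critical path = 0.444 + 1.778 + 2.778 = 5.000; σ = √5.000 = 2.236 days.
Z = (26 − 30) / 2.236 = -1.789
P(T ≤ 26) = Φ(-1.789) ≈ 0.037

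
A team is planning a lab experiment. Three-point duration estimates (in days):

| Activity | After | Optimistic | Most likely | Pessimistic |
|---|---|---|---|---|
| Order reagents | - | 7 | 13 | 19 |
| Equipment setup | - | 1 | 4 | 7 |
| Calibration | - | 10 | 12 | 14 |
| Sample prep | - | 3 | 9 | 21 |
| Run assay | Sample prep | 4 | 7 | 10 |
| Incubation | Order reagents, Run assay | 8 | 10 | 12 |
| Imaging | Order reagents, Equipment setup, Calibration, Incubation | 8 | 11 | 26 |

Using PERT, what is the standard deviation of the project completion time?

te_Order reagents = (7 + 4·13 + 19)/6 = 78/6 = 13; σ²_Order reagents = ((19−7)/6)² = 4.000
te_Equipment setup = (1 + 4·4 + 7)/6 = 24/6 = 4; σ²_Equipment setup = ((7−1)/6)² = 1.000
te_Calibration = (10 + 4·12 + 14)/6 = 72/6 = 12; σ²_Calibration = ((14−10)/6)² = 0.444
te_Sample prep = (3 + 4·9 + 21)/6 = 60/6 = 10; σ²_Sample prep = ((21−3)/6)² = 9.000
te_Run assay = (4 + 4·7 + 10)/6 = 42/6 = 7; σ²_Run assay = ((10−4)/6)² = 1.000
te_Incubation = (8 + 4·10 + 12)/6 = 60/6 = 10; σ²_Incubation = ((12−8)/6)² = 0.444
te_Imaging = (8 + 4·11 + 26)/6 = 78/6 = 13; σ²_Imaging = ((26−8)/6)² = 9.000

Forward pass:
ES_Order reagents = 0; EF_Order reagents = 13
ES_Equipment setup = 0; EF_Equipment setup = 4
ES_Calibration = 0; EF_Calibration = 12
ES_Sample prep = 0; EF_Sample prep = 10
ES_Run assay = 10; EF_Run assay = 10+7 = 17
ES_Incubation = max(EF_Order reagents=13, EF_Run assay=17) = 17; EF_Incubation = 17+10 = 27
ES_Imaging = max(EF_Order reagents=13, EF_Equipment setup=4, EF_Calibration=12, EF_Incubation=27) = 27; EF_Imaging = 27+13 = 40
Expected project duration μ = 40 days. Critical path: Sample prep → Run assay → Incubation → Imaging.

Variance along critical path = 9.000 + 1.000 + 0.444 + 9.000 = 19.444
σ = √19.444 = 4.410 days

4.41 days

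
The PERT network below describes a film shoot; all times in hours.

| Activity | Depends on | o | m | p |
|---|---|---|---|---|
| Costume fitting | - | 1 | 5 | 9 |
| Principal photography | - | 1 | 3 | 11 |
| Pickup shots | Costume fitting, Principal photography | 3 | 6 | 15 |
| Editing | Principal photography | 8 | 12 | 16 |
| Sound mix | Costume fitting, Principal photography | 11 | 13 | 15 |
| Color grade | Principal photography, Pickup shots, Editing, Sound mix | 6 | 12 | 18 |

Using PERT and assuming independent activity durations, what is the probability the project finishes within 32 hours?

0.789

te_Costume fitting = (1 + 4·5 + 9)/6 = 30/6 = 5; σ²_Costume fitting = ((9−1)/6)² = 1.778
te_Principal photography = (1 + 4·3 + 11)/6 = 24/6 = 4; σ²_Principal photography = ((11−1)/6)² = 2.778
te_Pickup shots = (3 + 4·6 + 15)/6 = 42/6 = 7; σ²_Pickup shots = ((15−3)/6)² = 4.000
te_Editing = (8 + 4·12 + 16)/6 = 72/6 = 12; σ²_Editing = ((16−8)/6)² = 1.778
te_Sound mix = (11 + 4·13 + 15)/6 = 78/6 = 13; σ²_Sound mix = ((15−11)/6)² = 0.444
te_Color grade = (6 + 4·12 + 18)/6 = 72/6 = 12; σ²_Color grade = ((18−6)/6)² = 4.000

Forward pass:
ES_Costume fitting = 0; EF_Costume fitting = 5
ES_Principal photography = 0; EF_Principal photography = 4
ES_Pickup shots = max(EF_Costume fitting=5, EF_Principal photography=4) = 5; EF_Pickup shots = 5+7 = 12
ES_Editing = 4; EF_Editing = 4+12 = 16
ES_Sound mix = max(EF_Costume fitting=5, EF_Principal photography=4) = 5; EF_Sound mix = 5+13 = 18
ES_Color grade = max(EF_Principal photography=4, EF_Pickup shots=12, EF_Editing=16, EF_Sound mix=18) = 18; EF_Color grade = 18+12 = 30
Expected project duration μ = 30 hours. Critical path: Costume fitting → Sound mix → Color grade.

Variance along critical path = 1.778 + 0.444 + 4.000 = 6.222; σ = √6.222 = 2.494 hours.
Z = (32 − 30) / 2.494 = 0.802
P(T ≤ 32) = Φ(0.802) ≈ 0.789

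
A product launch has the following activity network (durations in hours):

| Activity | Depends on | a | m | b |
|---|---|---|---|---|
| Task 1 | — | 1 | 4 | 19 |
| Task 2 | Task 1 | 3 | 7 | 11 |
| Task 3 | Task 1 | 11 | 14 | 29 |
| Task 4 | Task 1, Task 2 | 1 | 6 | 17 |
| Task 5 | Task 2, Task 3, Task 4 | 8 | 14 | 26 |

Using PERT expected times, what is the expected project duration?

te_Task 1 = (1 + 4·4 + 19)/6 = 36/6 = 6
te_Task 2 = (3 + 4·7 + 11)/6 = 42/6 = 7
te_Task 3 = (11 + 4·14 + 29)/6 = 96/6 = 16
te_Task 4 = (1 + 4·6 + 17)/6 = 42/6 = 7
te_Task 5 = (8 + 4·14 + 26)/6 = 90/6 = 15

Forward pass:
ES_Task 1 = 0; EF_Task 1 = 6
ES_Task 2 = 6; EF_Task 2 = 6+7 = 13
ES_Task 3 = 6; EF_Task 3 = 6+16 = 22
ES_Task 4 = max(EF_Task 1=6, EF_Task 2=13) = 13; EF_Task 4 = 13+7 = 20
ES_Task 5 = max(EF_Task 2=13, EF_Task 3=22, EF_Task 4=20) = 22; EF_Task 5 = 22+15 = 37
Expected project duration μ = 37 hours. Critical path: Task 1 → Task 3 → Task 5.

37 hours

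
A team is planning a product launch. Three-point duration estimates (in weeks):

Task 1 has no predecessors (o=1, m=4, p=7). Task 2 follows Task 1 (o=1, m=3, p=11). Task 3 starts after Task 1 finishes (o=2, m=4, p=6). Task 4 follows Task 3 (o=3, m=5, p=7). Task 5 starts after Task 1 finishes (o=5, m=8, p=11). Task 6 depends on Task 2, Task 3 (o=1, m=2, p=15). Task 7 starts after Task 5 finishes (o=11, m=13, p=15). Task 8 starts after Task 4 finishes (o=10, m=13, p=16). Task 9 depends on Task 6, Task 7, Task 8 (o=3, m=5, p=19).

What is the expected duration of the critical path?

te_Task 1 = (1 + 4·4 + 7)/6 = 24/6 = 4
te_Task 2 = (1 + 4·3 + 11)/6 = 24/6 = 4
te_Task 3 = (2 + 4·4 + 6)/6 = 24/6 = 4
te_Task 4 = (3 + 4·5 + 7)/6 = 30/6 = 5
te_Task 5 = (5 + 4·8 + 11)/6 = 48/6 = 8
te_Task 6 = (1 + 4·2 + 15)/6 = 24/6 = 4
te_Task 7 = (11 + 4·13 + 15)/6 = 78/6 = 13
te_Task 8 = (10 + 4·13 + 16)/6 = 78/6 = 13
te_Task 9 = (3 + 4·5 + 19)/6 = 42/6 = 7

Forward pass:
ES_Task 1 = 0; EF_Task 1 = 4
ES_Task 2 = 4; EF_Task 2 = 4+4 = 8
ES_Task 3 = 4; EF_Task 3 = 4+4 = 8
ES_Task 4 = 8; EF_Task 4 = 8+5 = 13
ES_Task 5 = 4; EF_Task 5 = 4+8 = 12
ES_Task 6 = max(EF_Task 2=8, EF_Task 3=8) = 8; EF_Task 6 = 8+4 = 12
ES_Task 7 = 12; EF_Task 7 = 12+13 = 25
ES_Task 8 = 13; EF_Task 8 = 13+13 = 26
ES_Task 9 = max(EF_Task 6=12, EF_Task 7=25, EF_Task 8=26) = 26; EF_Task 9 = 26+7 = 33
Expected project duration μ = 33 weeks. Critical path: Task 1 → Task 3 → Task 4 → Task 8 → Task 9.

33 weeks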